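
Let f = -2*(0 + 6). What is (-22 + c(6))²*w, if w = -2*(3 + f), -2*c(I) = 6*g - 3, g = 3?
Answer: 31329/2 ≈ 15665.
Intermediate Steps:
c(I) = -15/2 (c(I) = -(6*3 - 3)/2 = -(18 - 3)/2 = -½*15 = -15/2)
f = -12 (f = -2*6 = -12)
w = 18 (w = -2*(3 - 12) = -2*(-9) = 18)
(-22 + c(6))²*w = (-22 - 15/2)²*18 = (-59/2)²*18 = (3481/4)*18 = 31329/2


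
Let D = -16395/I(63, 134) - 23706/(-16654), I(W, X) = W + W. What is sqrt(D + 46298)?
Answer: sqrt(5647146330566202)/349734 ≈ 214.87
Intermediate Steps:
I(W, X) = 2*W
D = -45009229/349734 (D = -16395/(2*63) - 23706/(-16654) = -16395/126 - 23706*(-1/16654) = -16395*1/126 + 11853/8327 = -5465/42 + 11853/8327 = -45009229/349734 ≈ -128.70)
sqrt(D + 46298) = sqrt(-45009229/349734 + 46298) = sqrt(16146975503/349734) = sqrt(5647146330566202)/349734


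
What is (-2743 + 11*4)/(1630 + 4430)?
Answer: -2699/6060 ≈ -0.44538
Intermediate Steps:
(-2743 + 11*4)/(1630 + 4430) = (-2743 + 44)/6060 = -2699*1/6060 = -2699/6060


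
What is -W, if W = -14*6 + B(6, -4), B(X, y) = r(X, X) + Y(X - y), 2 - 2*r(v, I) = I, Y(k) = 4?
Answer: 82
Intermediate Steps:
r(v, I) = 1 - I/2
B(X, y) = 5 - X/2 (B(X, y) = (1 - X/2) + 4 = 5 - X/2)
W = -82 (W = -14*6 + (5 - ½*6) = -84 + (5 - 3) = -84 + 2 = -82)
-W = -1*(-82) = 82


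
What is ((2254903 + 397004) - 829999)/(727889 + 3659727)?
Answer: 455477/1096904 ≈ 0.41524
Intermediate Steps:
((2254903 + 397004) - 829999)/(727889 + 3659727) = (2651907 - 829999)/4387616 = 1821908*(1/4387616) = 455477/1096904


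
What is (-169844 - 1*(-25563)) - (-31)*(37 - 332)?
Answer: -153426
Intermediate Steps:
(-169844 - 1*(-25563)) - (-31)*(37 - 332) = (-169844 + 25563) - (-31)*(-295) = -144281 - 1*9145 = -144281 - 9145 = -153426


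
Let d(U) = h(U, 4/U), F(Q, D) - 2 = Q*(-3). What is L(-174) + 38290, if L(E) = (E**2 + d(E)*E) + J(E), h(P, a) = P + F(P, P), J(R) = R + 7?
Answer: 7499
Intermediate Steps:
F(Q, D) = 2 - 3*Q (F(Q, D) = 2 + Q*(-3) = 2 - 3*Q)
J(R) = 7 + R
h(P, a) = 2 - 2*P (h(P, a) = P + (2 - 3*P) = 2 - 2*P)
d(U) = 2 - 2*U
L(E) = 7 + E + E**2 + E*(2 - 2*E) (L(E) = (E**2 + (2 - 2*E)*E) + (7 + E) = (E**2 + E*(2 - 2*E)) + (7 + E) = 7 + E + E**2 + E*(2 - 2*E))
L(-174) + 38290 = (7 - 1*(-174)**2 + 3*(-174)) + 38290 = (7 - 1*30276 - 522) + 38290 = (7 - 30276 - 522) + 38290 = -30791 + 38290 = 7499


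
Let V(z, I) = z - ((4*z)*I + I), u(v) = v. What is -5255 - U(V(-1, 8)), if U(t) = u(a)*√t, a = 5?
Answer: -5255 - 5*√23 ≈ -5279.0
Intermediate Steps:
V(z, I) = z - I - 4*I*z (V(z, I) = z - (4*I*z + I) = z - (I + 4*I*z) = z + (-I - 4*I*z) = z - I - 4*I*z)
U(t) = 5*√t
-5255 - U(V(-1, 8)) = -5255 - 5*√(-1 - 1*8 - 4*8*(-1)) = -5255 - 5*√(-1 - 8 + 32) = -5255 - 5*√23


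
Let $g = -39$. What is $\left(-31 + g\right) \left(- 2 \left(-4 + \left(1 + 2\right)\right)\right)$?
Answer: $-140$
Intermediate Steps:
$\left(-31 + g\right) \left(- 2 \left(-4 + \left(1 + 2\right)\right)\right) = \left(-31 - 39\right) \left(- 2 \left(-4 + \left(1 + 2\right)\right)\right) = - 70 \left(- 2 \left(-4 + 3\right)\right) = - 70 \left(\left(-2\right) \left(-1\right)\right) = \left(-70\right) 2 = -140$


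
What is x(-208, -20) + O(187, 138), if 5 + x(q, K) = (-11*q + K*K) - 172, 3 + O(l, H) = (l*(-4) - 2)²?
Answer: 565008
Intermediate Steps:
O(l, H) = -3 + (-2 - 4*l)² (O(l, H) = -3 + (l*(-4) - 2)² = -3 + (-4*l - 2)² = -3 + (-2 - 4*l)²)
x(q, K) = -177 + K² - 11*q (x(q, K) = -5 + ((-11*q + K*K) - 172) = -5 + ((-11*q + K²) - 172) = -5 + ((K² - 11*q) - 172) = -5 + (-172 + K² - 11*q) = -177 + K² - 11*q)
x(-208, -20) + O(187, 138) = (-177 + (-20)² - 11*(-208)) + (-3 + 4*(1 + 2*187)²) = (-177 + 400 + 2288) + (-3 + 4*(1 + 374)²) = 2511 + (-3 + 4*375²) = 2511 + (-3 + 4*140625) = 2511 + (-3 + 562500) = 2511 + 562497 = 565008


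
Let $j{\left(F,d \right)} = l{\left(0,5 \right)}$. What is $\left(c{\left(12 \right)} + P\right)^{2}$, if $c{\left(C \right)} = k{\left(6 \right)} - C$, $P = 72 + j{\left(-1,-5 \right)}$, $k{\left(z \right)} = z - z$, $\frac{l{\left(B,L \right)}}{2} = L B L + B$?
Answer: $3600$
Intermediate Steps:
$l{\left(B,L \right)} = 2 B + 2 B L^{2}$ ($l{\left(B,L \right)} = 2 \left(L B L + B\right) = 2 \left(B L L + B\right) = 2 \left(B L^{2} + B\right) = 2 \left(B + B L^{2}\right) = 2 B + 2 B L^{2}$)
$j{\left(F,d \right)} = 0$ ($j{\left(F,d \right)} = 2 \cdot 0 \left(1 + 5^{2}\right) = 2 \cdot 0 \left(1 + 25\right) = 2 \cdot 0 \cdot 26 = 0$)
$k{\left(z \right)} = 0$
$P = 72$ ($P = 72 + 0 = 72$)
$c{\left(C \right)} = - C$ ($c{\left(C \right)} = 0 - C = - C$)
$\left(c{\left(12 \right)} + P\right)^{2} = \left(\left(-1\right) 12 + 72\right)^{2} = \left(-12 + 72\right)^{2} = 60^{2} = 3600$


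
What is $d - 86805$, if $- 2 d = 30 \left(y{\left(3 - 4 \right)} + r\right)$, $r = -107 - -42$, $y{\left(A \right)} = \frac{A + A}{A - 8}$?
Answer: $- \frac{257500}{3} \approx -85833.0$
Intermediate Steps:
$y{\left(A \right)} = \frac{2 A}{-8 + A}$
$r = -65$ ($r = -107 + 42 = -65$)
$d = \frac{2915}{3}$ ($d = - \frac{30 \left(\frac{2 \left(3 - 4\right)}{-8 + \left(3 - 4\right)} - 65\right)}{2} = - \frac{30 \left(2 \left(-1\right) \frac{1}{-8 - 1} - 65\right)}{2} = - \frac{30 \left(2 \left(-1\right) \frac{1}{-9} - 65\right)}{2} = - \frac{30 \left(2 \left(-1\right) \left(- \frac{1}{9}\right) - 65\right)}{2} = - \frac{30 \left(\frac{2}{9} - 65\right)}{2} = - \frac{30 \left(- \frac{583}{9}\right)}{2} = \left(- \frac{1}{2}\right) \left(- \frac{5830}{3}\right) = \frac{2915}{3} \approx 971.67$)
$d - 86805 = \frac{2915}{3} - 86805 = - \frac{257500}{3}$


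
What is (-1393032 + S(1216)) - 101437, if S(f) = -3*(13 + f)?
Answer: -1498156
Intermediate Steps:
S(f) = -39 - 3*f
(-1393032 + S(1216)) - 101437 = (-1393032 + (-39 - 3*1216)) - 101437 = (-1393032 + (-39 - 3648)) - 101437 = (-1393032 - 3687) - 101437 = -1396719 - 101437 = -1498156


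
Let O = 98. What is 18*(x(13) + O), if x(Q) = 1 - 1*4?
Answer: 1710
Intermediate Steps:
x(Q) = -3 (x(Q) = 1 - 4 = -3)
18*(x(13) + O) = 18*(-3 + 98) = 18*95 = 1710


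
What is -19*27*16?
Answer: -8208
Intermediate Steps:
-19*27*16 = -513*16 = -8208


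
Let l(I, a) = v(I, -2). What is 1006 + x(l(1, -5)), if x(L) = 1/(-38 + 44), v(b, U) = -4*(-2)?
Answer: 6037/6 ≈ 1006.2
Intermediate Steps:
v(b, U) = 8
l(I, a) = 8
x(L) = 1/6
1006 + x(l(1, -5)) = 1006 + 1/6 = 6037/6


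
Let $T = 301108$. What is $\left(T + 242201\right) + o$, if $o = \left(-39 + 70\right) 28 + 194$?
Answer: $544371$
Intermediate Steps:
$o = 1062$ ($o = 31 \cdot 28 + 194 = 868 + 194 = 1062$)
$\left(T + 242201\right) + o = \left(301108 + 242201\right) + 1062 = 543309 + 1062 = 544371$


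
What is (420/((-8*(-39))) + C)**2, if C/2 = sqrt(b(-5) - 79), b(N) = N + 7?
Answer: -206983/676 + 70*I*sqrt(77)/13 ≈ -306.19 + 47.25*I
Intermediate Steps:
b(N) = 7 + N
C = 2*I*sqrt(77) (C = 2*sqrt((7 - 5) - 79) = 2*sqrt(2 - 79) = 2*sqrt(-77) = 2*(I*sqrt(77)) = 2*I*sqrt(77) ≈ 17.55*I)
(420/((-8*(-39))) + C)**2 = (420/((-8*(-39))) + 2*I*sqrt(77))**2 = (420/312 + 2*I*sqrt(77))**2 = (420*(1/312) + 2*I*sqrt(77))**2 = (35/26 + 2*I*sqrt(77))**2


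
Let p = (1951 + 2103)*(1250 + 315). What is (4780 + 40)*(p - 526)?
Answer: 30578002880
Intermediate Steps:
p = 6344510 (p = 4054*1565 = 6344510)
(4780 + 40)*(p - 526) = (4780 + 40)*(6344510 - 526) = 4820*6343984 = 30578002880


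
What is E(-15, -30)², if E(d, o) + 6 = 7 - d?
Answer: 256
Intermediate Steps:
E(d, o) = 1 - d (E(d, o) = -6 + (7 - d) = 1 - d)
E(-15, -30)² = (1 - 1*(-15))² = (1 + 15)² = 16² = 256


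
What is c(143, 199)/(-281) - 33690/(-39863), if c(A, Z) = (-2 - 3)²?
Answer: 8470315/11201503 ≈ 0.75618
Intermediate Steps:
c(A, Z) = 25 (c(A, Z) = (-5)² = 25)
c(143, 199)/(-281) - 33690/(-39863) = 25/(-281) - 33690/(-39863) = 25*(-1/281) - 33690*(-1/39863) = -25/281 + 33690/39863 = 8470315/11201503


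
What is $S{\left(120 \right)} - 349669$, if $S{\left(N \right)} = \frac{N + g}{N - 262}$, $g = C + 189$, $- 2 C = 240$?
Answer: $- \frac{49653187}{142} \approx -3.4967 \cdot 10^{5}$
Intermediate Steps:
$C = -120$ ($C = \left(- \frac{1}{2}\right) 240 = -120$)
$g = 69$ ($g = -120 + 189 = 69$)
$S{\left(N \right)} = \frac{69 + N}{-262 + N}$ ($S{\left(N \right)} = \frac{N + 69}{N - 262} = \frac{69 + N}{-262 + N}$)
$S{\left(120 \right)} - 349669 = \frac{69 + 120}{-262 + 120} - 349669 = \frac{1}{-142} \cdot 189 - 349669 = \left(- \frac{1}{142}\right) 189 - 349669 = - \frac{189}{142} - 349669 = - \frac{49653187}{142}$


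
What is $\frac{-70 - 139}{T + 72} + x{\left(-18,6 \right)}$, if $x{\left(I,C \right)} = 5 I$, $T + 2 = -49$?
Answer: $- \frac{2099}{21} \approx -99.952$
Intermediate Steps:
$T = -51$ ($T = -2 - 49 = -51$)
$\frac{-70 - 139}{T + 72} + x{\left(-18,6 \right)} = \frac{-70 - 139}{-51 + 72} + 5 \left(-18\right) = - \frac{209}{21} - 90 = - \frac{2099}{21}$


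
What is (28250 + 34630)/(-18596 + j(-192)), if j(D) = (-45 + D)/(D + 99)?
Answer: -1949280/576397 ≈ -3.3818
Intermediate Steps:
j(D) = (-45 + D)/(99 + D)
(28250 + 34630)/(-18596 + j(-192)) = (28250 + 34630)/(-18596 + (-45 - 192)/(99 - 192)) = 62880/(-18596 - 237/(-93)) = 62880/(-18596 - 1/93*(-237)) = 62880/(-18596 + 79/31) = 62880/(-576397/31) = 62880*(-31/576397) = -1949280/576397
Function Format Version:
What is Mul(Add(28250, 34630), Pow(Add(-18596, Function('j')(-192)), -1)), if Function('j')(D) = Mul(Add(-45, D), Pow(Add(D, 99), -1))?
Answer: Rational(-1949280, 576397) ≈ -3.3818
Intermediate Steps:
Function('j')(D) = Mul(Pow(Add(99, D), -1), Add(-45, D)) (Function('j')(D) = Mul(Add(-45, D), Pow(Add(99, D), -1)) = Mul(Pow(Add(99, D), -1), Add(-45, D)))
Mul(Add(28250, 34630), Pow(Add(-18596, Function('j')(-192)), -1)) = Mul(Add(28250, 34630), Pow(Add(-18596, Mul(Pow(Add(99, -192), -1), Add(-45, -192))), -1)) = Mul(62880, Pow(Add(-18596, Mul(Pow(-93, -1), -237)), -1)) = Mul(62880, Pow(Add(-18596, Mul(Rational(-1, 93), -237)), -1)) = Mul(62880, Pow(Add(-18596, Rational(79, 31)), -1)) = Mul(62880, Pow(Rational(-576397, 31), -1)) = Mul(62880, Rational(-31, 576397)) = Rational(-1949280, 576397)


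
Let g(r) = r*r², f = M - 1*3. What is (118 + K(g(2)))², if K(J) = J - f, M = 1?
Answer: 16384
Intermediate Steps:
f = -2 (f = 1 - 1*3 = 1 - 3 = -2)
g(r) = r³
K(J) = 2 + J (K(J) = J - 1*(-2) = J + 2 = 2 + J)
(118 + K(g(2)))² = (118 + (2 + 2³))² = (118 + (2 + 8))² = (118 + 10)² = 128² = 16384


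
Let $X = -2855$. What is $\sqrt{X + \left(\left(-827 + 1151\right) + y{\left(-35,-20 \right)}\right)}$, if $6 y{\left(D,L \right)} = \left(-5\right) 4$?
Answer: $\frac{i \sqrt{22809}}{3} \approx 50.342 i$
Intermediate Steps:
$y{\left(D,L \right)} = - \frac{10}{3}$ ($y{\left(D,L \right)} = \frac{\left(-5\right) 4}{6} = \frac{1}{6} \left(-20\right) = - \frac{10}{3}$)
$\sqrt{X + \left(\left(-827 + 1151\right) + y{\left(-35,-20 \right)}\right)} = \sqrt{-2855 + \left(\left(-827 + 1151\right) - \frac{10}{3}\right)} = \sqrt{-2855 + \left(324 - \frac{10}{3}\right)} = \sqrt{-2855 + \frac{962}{3}} = \sqrt{- \frac{7603}{3}} = \frac{i \sqrt{22809}}{3}$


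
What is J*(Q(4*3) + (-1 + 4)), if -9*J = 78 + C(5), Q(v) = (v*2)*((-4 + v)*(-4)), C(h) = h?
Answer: 7055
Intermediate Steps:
Q(v) = 2*v*(16 - 4*v) (Q(v) = (2*v)*(16 - 4*v) = 2*v*(16 - 4*v))
J = -83/9 (J = -(78 + 5)/9 = -⅑*83 = -83/9 ≈ -9.2222)
J*(Q(4*3) + (-1 + 4)) = -83*(8*(4*3)*(4 - 4*3) + (-1 + 4))/9 = -83*(8*12*(4 - 1*12) + 3)/9 = -83*(8*12*(4 - 12) + 3)/9 = -83*(8*12*(-8) + 3)/9 = -83*(-768 + 3)/9 = -83/9*(-765) = 7055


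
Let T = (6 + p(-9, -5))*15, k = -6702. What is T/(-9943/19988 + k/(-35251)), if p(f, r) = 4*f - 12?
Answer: 443896102440/216541117 ≈ 2049.9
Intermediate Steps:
p(f, r) = -12 + 4*f
T = -630 (T = (6 + (-12 + 4*(-9)))*15 = (6 + (-12 - 36))*15 = (6 - 48)*15 = -42*15 = -630)
T/(-9943/19988 + k/(-35251)) = -630/(-9943/19988 - 6702/(-35251)) = -630/(-9943*1/19988 - 6702*(-1/35251)) = -630/(-9943/19988 + 6702/35251) = -630/(-216541117/704596988) = -630*(-704596988/216541117) = 443896102440/216541117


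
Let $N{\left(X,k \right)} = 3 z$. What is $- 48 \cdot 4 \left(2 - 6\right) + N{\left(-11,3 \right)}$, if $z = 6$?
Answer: $786$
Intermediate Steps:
$N{\left(X,k \right)} = 18$ ($N{\left(X,k \right)} = 3 \cdot 6 = 18$)
$- 48 \cdot 4 \left(2 - 6\right) + N{\left(-11,3 \right)} = - 48 \cdot 4 \left(2 - 6\right) + 18 = - 48 \cdot 4 \left(-4\right) + 18 = \left(-48\right) \left(-16\right) + 18 = 768 + 18 = 786$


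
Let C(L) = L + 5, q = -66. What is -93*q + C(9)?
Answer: 6152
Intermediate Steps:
C(L) = 5 + L
-93*q + C(9) = -93*(-66) + (5 + 9) = 6138 + 14 = 6152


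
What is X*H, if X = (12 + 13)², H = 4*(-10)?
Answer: -25000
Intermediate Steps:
H = -40
X = 625 (X = 25² = 625)
X*H = 625*(-40) = -25000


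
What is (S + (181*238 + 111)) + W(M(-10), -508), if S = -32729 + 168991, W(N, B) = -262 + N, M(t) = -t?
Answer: 179199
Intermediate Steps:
S = 136262
(S + (181*238 + 111)) + W(M(-10), -508) = (136262 + (181*238 + 111)) + (-262 - 1*(-10)) = (136262 + (43078 + 111)) + (-262 + 10) = (136262 + 43189) - 252 = 179451 - 252 = 179199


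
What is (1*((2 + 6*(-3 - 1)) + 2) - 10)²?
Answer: 900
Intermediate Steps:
(1*((2 + 6*(-3 - 1)) + 2) - 10)² = (1*((2 + 6*(-4)) + 2) - 10)² = (1*((2 - 24) + 2) - 10)² = (1*(-22 + 2) - 10)² = (1*(-20) - 10)² = (-20 - 10)² = (-30)² = 900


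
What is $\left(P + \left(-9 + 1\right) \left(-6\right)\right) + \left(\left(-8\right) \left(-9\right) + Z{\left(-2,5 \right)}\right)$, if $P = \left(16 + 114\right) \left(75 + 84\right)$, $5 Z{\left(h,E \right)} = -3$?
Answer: $\frac{103947}{5} \approx 20789.0$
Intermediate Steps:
$Z{\left(h,E \right)} = - \frac{3}{5}$ ($Z{\left(h,E \right)} = \frac{1}{5} \left(-3\right) = - \frac{3}{5}$)
$P = 20670$ ($P = 130 \cdot 159 = 20670$)
$\left(P + \left(-9 + 1\right) \left(-6\right)\right) + \left(\left(-8\right) \left(-9\right) + Z{\left(-2,5 \right)}\right) = \left(20670 + \left(-9 + 1\right) \left(-6\right)\right) - - \frac{357}{5} = \left(20670 - -48\right) + \left(72 - \frac{3}{5}\right) = \left(20670 + 48\right) + \frac{357}{5} = 20718 + \frac{357}{5} = \frac{103947}{5}$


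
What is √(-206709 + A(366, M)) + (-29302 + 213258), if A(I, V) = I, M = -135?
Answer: 183956 + 3*I*√22927 ≈ 1.8396e+5 + 454.25*I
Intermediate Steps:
√(-206709 + A(366, M)) + (-29302 + 213258) = √(-206709 + 366) + (-29302 + 213258) = √(-206343) + 183956 = 3*I*√22927 + 183956 = 183956 + 3*I*√22927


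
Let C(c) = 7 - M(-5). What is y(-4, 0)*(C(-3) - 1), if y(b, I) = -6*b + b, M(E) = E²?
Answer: -380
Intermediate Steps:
y(b, I) = -5*b
C(c) = -18 (C(c) = 7 - 1*(-5)² = 7 - 1*25 = 7 - 25 = -18)
y(-4, 0)*(C(-3) - 1) = (-5*(-4))*(-18 - 1) = 20*(-19) = -380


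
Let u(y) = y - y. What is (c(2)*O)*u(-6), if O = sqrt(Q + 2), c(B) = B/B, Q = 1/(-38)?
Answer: 0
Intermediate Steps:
Q = -1/38 ≈ -0.026316
c(B) = 1
O = 5*sqrt(114)/38 (O = sqrt(-1/38 + 2) = sqrt(75/38) = 5*sqrt(114)/38 ≈ 1.4049)
u(y) = 0
(c(2)*O)*u(-6) = (1*(5*sqrt(114)/38))*0 = (5*sqrt(114)/38)*0 = 0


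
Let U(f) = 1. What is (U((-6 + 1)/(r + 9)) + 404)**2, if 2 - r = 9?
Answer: 164025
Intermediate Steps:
r = -7 (r = 2 - 1*9 = 2 - 9 = -7)
(U((-6 + 1)/(r + 9)) + 404)**2 = (1 + 404)**2 = 405**2 = 164025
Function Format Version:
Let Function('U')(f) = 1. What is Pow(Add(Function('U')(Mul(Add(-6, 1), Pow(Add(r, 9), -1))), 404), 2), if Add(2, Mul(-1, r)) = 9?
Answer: 164025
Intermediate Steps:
r = -7 (r = Add(2, Mul(-1, 9)) = Add(2, -9) = -7)
Pow(Add(Function('U')(Mul(Add(-6, 1), Pow(Add(r, 9), -1))), 404), 2) = Pow(Add(1, 404), 2) = Pow(405, 2) = 164025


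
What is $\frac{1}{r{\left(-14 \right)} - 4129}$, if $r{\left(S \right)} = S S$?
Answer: $- \frac{1}{3933} \approx -0.00025426$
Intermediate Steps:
$r{\left(S \right)} = S^{2}$
$\frac{1}{r{\left(-14 \right)} - 4129} = \frac{1}{\left(-14\right)^{2} - 4129} = \frac{1}{196 - 4129} = \frac{1}{-3933} = - \frac{1}{3933}$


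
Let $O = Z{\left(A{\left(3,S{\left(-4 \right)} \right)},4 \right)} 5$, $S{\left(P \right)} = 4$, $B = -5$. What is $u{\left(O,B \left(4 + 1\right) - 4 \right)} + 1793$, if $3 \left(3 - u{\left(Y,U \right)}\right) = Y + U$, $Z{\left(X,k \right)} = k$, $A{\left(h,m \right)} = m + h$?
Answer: $1799$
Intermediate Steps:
$A{\left(h,m \right)} = h + m$
$O = 20$ ($O = 4 \cdot 5 = 20$)
$u{\left(Y,U \right)} = 3 - \frac{U}{3} - \frac{Y}{3}$ ($u{\left(Y,U \right)} = 3 - \frac{Y + U}{3} = 3 - \frac{U + Y}{3} = 3 - \left(\frac{U}{3} + \frac{Y}{3}\right) = 3 - \frac{U}{3} - \frac{Y}{3}$)
$u{\left(O,B \left(4 + 1\right) - 4 \right)} + 1793 = \left(3 - \frac{- 5 \left(4 + 1\right) - 4}{3} - \frac{20}{3}\right) + 1793 = \left(3 - \frac{\left(-5\right) 5 - 4}{3} - \frac{20}{3}\right) + 1793 = \left(3 - \frac{-25 - 4}{3} - \frac{20}{3}\right) + 1793 = \left(3 - - \frac{29}{3} - \frac{20}{3}\right) + 1793 = \left(3 + \frac{29}{3} - \frac{20}{3}\right) + 1793 = 6 + 1793 = 1799$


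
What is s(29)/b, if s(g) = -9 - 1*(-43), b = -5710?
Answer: -17/2855 ≈ -0.0059545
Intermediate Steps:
s(g) = 34 (s(g) = -9 + 43 = 34)
s(29)/b = 34/(-5710) = 34*(-1/5710) = -17/2855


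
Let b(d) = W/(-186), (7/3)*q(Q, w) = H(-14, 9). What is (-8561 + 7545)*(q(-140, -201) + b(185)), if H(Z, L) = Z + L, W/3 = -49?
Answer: 298196/217 ≈ 1374.2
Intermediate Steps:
W = -147 (W = 3*(-49) = -147)
H(Z, L) = L + Z
q(Q, w) = -15/7 (q(Q, w) = 3*(9 - 14)/7 = (3/7)*(-5) = -15/7)
b(d) = 49/62 (b(d) = -147/(-186) = -147*(-1/186) = 49/62)
(-8561 + 7545)*(q(-140, -201) + b(185)) = (-8561 + 7545)*(-15/7 + 49/62) = -1016*(-587/434) = 298196/217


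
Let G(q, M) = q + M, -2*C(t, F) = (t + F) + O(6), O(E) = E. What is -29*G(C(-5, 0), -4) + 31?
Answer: 323/2 ≈ 161.50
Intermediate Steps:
C(t, F) = -3 - F/2 - t/2 (C(t, F) = -((t + F) + 6)/2 = -((F + t) + 6)/2 = -(6 + F + t)/2 = -3 - F/2 - t/2)
G(q, M) = M + q
-29*G(C(-5, 0), -4) + 31 = -29*(-4 + (-3 - ½*0 - ½*(-5))) + 31 = -29*(-4 + (-3 + 0 + 5/2)) + 31 = -29*(-4 - ½) + 31 = -29*(-9/2) + 31 = 261/2 + 31 = 323/2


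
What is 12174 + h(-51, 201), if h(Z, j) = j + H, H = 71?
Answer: 12446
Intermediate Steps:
h(Z, j) = 71 + j (h(Z, j) = j + 71 = 71 + j)
12174 + h(-51, 201) = 12174 + (71 + 201) = 12174 + 272 = 12446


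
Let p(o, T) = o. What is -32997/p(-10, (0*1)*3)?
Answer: 32997/10 ≈ 3299.7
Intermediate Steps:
-32997/p(-10, (0*1)*3) = -32997/(-10) = -32997*(-⅒) = 32997/10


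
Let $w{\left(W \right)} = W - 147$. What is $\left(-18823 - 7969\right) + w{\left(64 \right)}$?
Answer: $-26875$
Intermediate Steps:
$w{\left(W \right)} = -147 + W$
$\left(-18823 - 7969\right) + w{\left(64 \right)} = \left(-18823 - 7969\right) + \left(-147 + 64\right) = -26792 - 83 = -26875$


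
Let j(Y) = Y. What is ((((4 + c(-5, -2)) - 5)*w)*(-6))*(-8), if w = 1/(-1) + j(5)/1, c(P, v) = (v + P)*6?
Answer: -8256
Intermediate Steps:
c(P, v) = 6*P + 6*v (c(P, v) = (P + v)*6 = 6*P + 6*v)
w = 4 (w = 1/(-1) + 5/1 = 1*(-1) + 5*1 = -1 + 5 = 4)
((((4 + c(-5, -2)) - 5)*w)*(-6))*(-8) = ((((4 + (6*(-5) + 6*(-2))) - 5)*4)*(-6))*(-8) = ((((4 + (-30 - 12)) - 5)*4)*(-6))*(-8) = ((((4 - 42) - 5)*4)*(-6))*(-8) = (((-38 - 5)*4)*(-6))*(-8) = (-43*4*(-6))*(-8) = -172*(-6)*(-8) = 1032*(-8) = -8256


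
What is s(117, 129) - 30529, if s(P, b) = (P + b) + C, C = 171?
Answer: -30112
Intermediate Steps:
s(P, b) = 171 + P + b (s(P, b) = (P + b) + 171 = 171 + P + b)
s(117, 129) - 30529 = (171 + 117 + 129) - 30529 = 417 - 30529 = -30112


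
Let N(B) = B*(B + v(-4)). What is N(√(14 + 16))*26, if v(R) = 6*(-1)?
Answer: 780 - 156*√30 ≈ -74.447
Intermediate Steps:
v(R) = -6
N(B) = B*(-6 + B) (N(B) = B*(B - 6) = B*(-6 + B))
N(√(14 + 16))*26 = (√(14 + 16)*(-6 + √(14 + 16)))*26 = (√30*(-6 + √30))*26 = 26*√30*(-6 + √30)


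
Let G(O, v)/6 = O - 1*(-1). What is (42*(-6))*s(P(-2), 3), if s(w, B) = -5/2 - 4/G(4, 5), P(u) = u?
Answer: 3318/5 ≈ 663.60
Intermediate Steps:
G(O, v) = 6 + 6*O (G(O, v) = 6*(O - 1*(-1)) = 6*(O + 1) = 6*(1 + O) = 6 + 6*O)
s(w, B) = -79/30 (s(w, B) = -5/2 - 4/(6 + 6*4) = -5*½ - 4/(6 + 24) = -5/2 - 4/30 = -5/2 - 4*1/30 = -5/2 - 2/15 = -79/30)
(42*(-6))*s(P(-2), 3) = (42*(-6))*(-79/30) = -252*(-79/30) = 3318/5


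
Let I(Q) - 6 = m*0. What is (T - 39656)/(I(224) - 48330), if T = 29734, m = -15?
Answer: 4961/24162 ≈ 0.20532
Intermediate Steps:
I(Q) = 6 (I(Q) = 6 - 15*0 = 6 + 0 = 6)
(T - 39656)/(I(224) - 48330) = (29734 - 39656)/(6 - 48330) = -9922/(-48324) = -9922*(-1/48324) = 4961/24162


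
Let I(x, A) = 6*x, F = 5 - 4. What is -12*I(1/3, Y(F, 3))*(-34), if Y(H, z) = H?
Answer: 816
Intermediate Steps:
F = 1
-12*I(1/3, Y(F, 3))*(-34) = -72/3*(-34) = -12*2*(-34) = -24*(-34) = 816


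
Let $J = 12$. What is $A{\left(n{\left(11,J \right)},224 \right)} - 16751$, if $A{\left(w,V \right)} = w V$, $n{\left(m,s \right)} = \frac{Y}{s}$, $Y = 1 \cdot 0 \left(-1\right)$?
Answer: $-16751$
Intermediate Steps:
$Y = 0$ ($Y = 0 \left(-1\right) = 0$)
$n{\left(m,s \right)} = 0$ ($n{\left(m,s \right)} = \frac{0}{s} = 0$)
$A{\left(w,V \right)} = V w$
$A{\left(n{\left(11,J \right)},224 \right)} - 16751 = 224 \cdot 0 - 16751 = 0 - 16751 = -16751$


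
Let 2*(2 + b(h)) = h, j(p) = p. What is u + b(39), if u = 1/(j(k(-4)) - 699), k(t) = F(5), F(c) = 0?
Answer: 24463/1398 ≈ 17.499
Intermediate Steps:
k(t) = 0
b(h) = -2 + h/2
u = -1/699 (u = 1/(0 - 699) = 1/(-699) = -1/699 ≈ -0.0014306)
u + b(39) = -1/699 + (-2 + (1/2)*39) = -1/699 + (-2 + 39/2) = -1/699 + 35/2 = 24463/1398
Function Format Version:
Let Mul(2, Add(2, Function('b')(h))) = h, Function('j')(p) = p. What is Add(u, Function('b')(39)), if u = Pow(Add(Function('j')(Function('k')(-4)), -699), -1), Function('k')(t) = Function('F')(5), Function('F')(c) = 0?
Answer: Rational(24463, 1398) ≈ 17.499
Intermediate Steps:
Function('k')(t) = 0
Function('b')(h) = Add(-2, Mul(Rational(1, 2), h))
u = Rational(-1, 699) (u = Pow(Add(0, -699), -1) = Pow(-699, -1) = Rational(-1, 699) ≈ -0.0014306)
Add(u, Function('b')(39)) = Add(Rational(-1, 699), Add(-2, Mul(Rational(1, 2), 39))) = Add(Rational(-1, 699), Add(-2, Rational(39, 2))) = Add(Rational(-1, 699), Rational(35, 2)) = Rational(24463, 1398)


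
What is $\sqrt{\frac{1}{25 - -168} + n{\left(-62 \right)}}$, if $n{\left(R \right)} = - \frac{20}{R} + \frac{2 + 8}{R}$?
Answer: $\frac{2 \sqrt{1489767}}{5983} \approx 0.40801$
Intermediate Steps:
$n{\left(R \right)} = - \frac{10}{R}$ ($n{\left(R \right)} = - \frac{20}{R} + \frac{10}{R} = - \frac{10}{R}$)
$\sqrt{\frac{1}{25 - -168} + n{\left(-62 \right)}} = \sqrt{\frac{1}{25 - -168} - \frac{10}{-62}} = \sqrt{\frac{1}{25 + 168} - - \frac{5}{31}} = \sqrt{\frac{1}{193} + \frac{5}{31}} = \sqrt{\frac{996}{5983}} = \frac{2 \sqrt{1489767}}{5983}$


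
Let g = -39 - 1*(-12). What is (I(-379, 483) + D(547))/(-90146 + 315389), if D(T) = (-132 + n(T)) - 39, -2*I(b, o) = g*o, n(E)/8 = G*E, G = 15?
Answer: 47993/150162 ≈ 0.31961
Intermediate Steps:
g = -27 (g = -39 + 12 = -27)
n(E) = 120*E (n(E) = 8*(15*E) = 120*E)
I(b, o) = 27*o/2 (I(b, o) = -(-27)*o/2 = 27*o/2)
D(T) = -171 + 120*T (D(T) = (-132 + 120*T) - 39 = -171 + 120*T)
(I(-379, 483) + D(547))/(-90146 + 315389) = ((27/2)*483 + (-171 + 120*547))/(-90146 + 315389) = (13041/2 + (-171 + 65640))/225243 = (13041/2 + 65469)*(1/225243) = (143979/2)*(1/225243) = 47993/150162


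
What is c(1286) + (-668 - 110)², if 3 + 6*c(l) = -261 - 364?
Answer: 1815538/3 ≈ 6.0518e+5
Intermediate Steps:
c(l) = -314/3 (c(l) = -½ + (-261 - 364)/6 = -½ + (⅙)*(-625) = -½ - 625/6 = -314/3)
c(1286) + (-668 - 110)² = -314/3 + (-668 - 110)² = -314/3 + (-778)² = -314/3 + 605284 = 1815538/3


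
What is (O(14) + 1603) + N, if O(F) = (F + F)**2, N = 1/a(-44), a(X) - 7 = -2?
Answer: 11936/5 ≈ 2387.2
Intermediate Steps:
a(X) = 5 (a(X) = 7 - 2 = 5)
N = 1/5 ≈ 0.20000
O(F) = 4*F**2 (O(F) = (2*F)**2 = 4*F**2)
(O(14) + 1603) + N = (4*14**2 + 1603) + 1/5 = (4*196 + 1603) + 1/5 = (784 + 1603) + 1/5 = 2387 + 1/5 = 11936/5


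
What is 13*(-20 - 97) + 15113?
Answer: 13592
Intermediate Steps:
13*(-20 - 97) + 15113 = 13*(-117) + 15113 = -1521 + 15113 = 13592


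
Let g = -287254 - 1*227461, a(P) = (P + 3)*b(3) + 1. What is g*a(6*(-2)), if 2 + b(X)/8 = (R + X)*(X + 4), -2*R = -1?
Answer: 833323585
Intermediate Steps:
R = 1/2 (R = -1/2*(-1) = 1/2 ≈ 0.50000)
b(X) = -16 + 8*(1/2 + X)*(4 + X) (b(X) = -16 + 8*((1/2 + X)*(X + 4)) = -16 + 8*((1/2 + X)*(4 + X)) = -16 + 8*(1/2 + X)*(4 + X))
a(P) = 541 + 180*P (a(P) = (P + 3)*(4*3*(9 + 2*3)) + 1 = (3 + P)*(4*3*(9 + 6)) + 1 = (3 + P)*(4*3*15) + 1 = (3 + P)*180 + 1 = (540 + 180*P) + 1 = 541 + 180*P)
g = -514715 (g = -287254 - 227461 = -514715)
g*a(6*(-2)) = -514715*(541 + 180*(6*(-2))) = -514715*(541 + 180*(-12)) = -514715*(541 - 2160) = -514715*(-1619) = 833323585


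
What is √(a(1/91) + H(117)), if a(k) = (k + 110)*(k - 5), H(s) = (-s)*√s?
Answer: √(-4544994 - 2906631*√13)/91 ≈ 42.596*I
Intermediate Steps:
H(s) = -s^(3/2)
a(k) = (-5 + k)*(110 + k) (a(k) = (110 + k)*(-5 + k) = (-5 + k)*(110 + k))
√(a(1/91) + H(117)) = √((-550 + (1/91)² + 105/91) - 117^(3/2)) = √((-550 + (1/91)² + 105*(1/91)) - 351*√13) = √((-550 + 1/8281 + 15/13) - 351*√13) = √(-4544994/8281 - 351*√13)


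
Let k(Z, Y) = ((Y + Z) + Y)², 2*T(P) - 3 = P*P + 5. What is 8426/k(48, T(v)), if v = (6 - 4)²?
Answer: 4213/2592 ≈ 1.6254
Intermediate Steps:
v = 4 (v = 2² = 4)
T(P) = 4 + P²/2 (T(P) = 3/2 + (P*P + 5)/2 = 3/2 + (P² + 5)/2 = 3/2 + (5 + P²)/2 = 3/2 + (5/2 + P²/2) = 4 + P²/2)
k(Z, Y) = (Z + 2*Y)²
8426/k(48, T(v)) = 8426/((48 + 2*(4 + (½)*4²))²) = 8426/((48 + 2*(4 + (½)*16))²) = 8426/((48 + 2*(4 + 8))²) = 8426/((48 + 2*12)²) = 8426/((48 + 24)²) = 8426/(72²) = 8426/5184 = 8426*(1/5184) = 4213/2592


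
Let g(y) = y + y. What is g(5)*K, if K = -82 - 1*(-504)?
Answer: 4220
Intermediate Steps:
K = 422 (K = -82 + 504 = 422)
g(y) = 2*y
g(5)*K = (2*5)*422 = 10*422 = 4220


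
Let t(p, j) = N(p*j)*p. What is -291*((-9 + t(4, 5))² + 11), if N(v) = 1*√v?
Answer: -119892 + 41904*√5 ≈ -26192.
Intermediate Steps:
N(v) = √v
t(p, j) = p*√(j*p) (t(p, j) = √(p*j)*p = √(j*p)*p = p*√(j*p))
-291*((-9 + t(4, 5))² + 11) = -291*((-9 + 4*√(5*4))² + 11) = -291*((-9 + 4*√20)² + 11) = -291*((-9 + 4*(2*√5))² + 11) = -291*((-9 + 8*√5)² + 11) = -291*(11 + (-9 + 8*√5)²) = -3201 - 291*(-9 + 8*√5)²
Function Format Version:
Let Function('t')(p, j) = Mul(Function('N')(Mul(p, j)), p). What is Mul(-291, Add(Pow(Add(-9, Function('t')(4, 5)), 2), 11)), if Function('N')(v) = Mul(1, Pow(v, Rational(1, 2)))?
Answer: Add(-119892, Mul(41904, Pow(5, Rational(1, 2)))) ≈ -26192.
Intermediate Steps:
Function('N')(v) = Pow(v, Rational(1, 2))
Function('t')(p, j) = Mul(p, Pow(Mul(j, p), Rational(1, 2))) (Function('t')(p, j) = Mul(Pow(Mul(p, j), Rational(1, 2)), p) = Mul(Pow(Mul(j, p), Rational(1, 2)), p) = Mul(p, Pow(Mul(j, p), Rational(1, 2))))
Mul(-291, Add(Pow(Add(-9, Function('t')(4, 5)), 2), 11)) = Mul(-291, Add(Pow(Add(-9, Mul(4, Pow(Mul(5, 4), Rational(1, 2)))), 2), 11)) = Mul(-291, Add(Pow(Add(-9, Mul(4, Pow(20, Rational(1, 2)))), 2), 11)) = Mul(-291, Add(Pow(Add(-9, Mul(4, Mul(2, Pow(5, Rational(1, 2))))), 2), 11)) = Mul(-291, Add(Pow(Add(-9, Mul(8, Pow(5, Rational(1, 2)))), 2), 11)) = Mul(-291, Add(11, Pow(Add(-9, Mul(8, Pow(5, Rational(1, 2)))), 2))) = Add(-3201, Mul(-291, Pow(Add(-9, Mul(8, Pow(5, Rational(1, 2)))), 2)))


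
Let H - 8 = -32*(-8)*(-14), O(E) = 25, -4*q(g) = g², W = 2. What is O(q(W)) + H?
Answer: -3551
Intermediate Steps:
q(g) = -g²/4
H = -3576 (H = 8 - 32*(-8)*(-14) = 8 + 256*(-14) = 8 - 3584 = -3576)
O(q(W)) + H = 25 - 3576 = -3551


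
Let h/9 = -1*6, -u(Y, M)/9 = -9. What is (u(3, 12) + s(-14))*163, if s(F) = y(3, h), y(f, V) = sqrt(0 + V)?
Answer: 13203 + 489*I*sqrt(6) ≈ 13203.0 + 1197.8*I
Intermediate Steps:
u(Y, M) = 81 (u(Y, M) = -9*(-9) = 81)
h = -54 (h = 9*(-1*6) = 9*(-6) = -54)
y(f, V) = sqrt(V)
s(F) = 3*I*sqrt(6) (s(F) = sqrt(-54) = 3*I*sqrt(6))
(u(3, 12) + s(-14))*163 = (81 + 3*I*sqrt(6))*163 = 13203 + 489*I*sqrt(6)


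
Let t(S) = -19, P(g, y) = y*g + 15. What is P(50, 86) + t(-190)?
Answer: 4296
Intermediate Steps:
P(g, y) = 15 + g*y (P(g, y) = g*y + 15 = 15 + g*y)
P(50, 86) + t(-190) = (15 + 50*86) - 19 = (15 + 4300) - 19 = 4315 - 19 = 4296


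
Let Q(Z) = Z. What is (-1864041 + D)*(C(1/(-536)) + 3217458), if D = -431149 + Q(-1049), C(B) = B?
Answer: -3959996159391393/536 ≈ -7.3880e+12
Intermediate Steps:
D = -432198 (D = -431149 - 1049 = -432198)
(-1864041 + D)*(C(1/(-536)) + 3217458) = (-1864041 - 432198)*(1/(-536) + 3217458) = -2296239*(-1/536 + 3217458) = -2296239*1724557487/536 = -3959996159391393/536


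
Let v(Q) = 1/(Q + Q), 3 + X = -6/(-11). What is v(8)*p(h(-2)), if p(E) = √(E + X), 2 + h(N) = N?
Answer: I*√781/176 ≈ 0.15879*I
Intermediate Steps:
X = -27/11 (X = -3 - 6/(-11) = -3 - 6*(-1/11) = -3 + 6/11 = -27/11 ≈ -2.4545)
h(N) = -2 + N
p(E) = √(-27/11 + E) (p(E) = √(E - 27/11) = √(-27/11 + E))
v(Q) = 1/(2*Q)
v(8)*p(h(-2)) = ((½)/8)*(√(-297 + 121*(-2 - 2))/11) = ((½)*(⅛))*(√(-297 + 121*(-4))/11) = (√(-297 - 484)/11)/16 = (√(-781)/11)/16 = ((I*√781)/11)/16 = (I*√781/11)/16 = I*√781/176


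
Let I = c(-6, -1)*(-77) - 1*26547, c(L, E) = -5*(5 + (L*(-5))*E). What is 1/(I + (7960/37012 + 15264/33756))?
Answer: -26028689/941492370822 ≈ -2.7646e-5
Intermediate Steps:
c(L, E) = -25 + 25*E*L (c(L, E) = -5*(5 + (-5*L)*E) = -5*(5 - 5*E*L) = -25 + 25*E*L)
I = -36172 (I = (-25 + 25*(-1)*(-6))*(-77) - 1*26547 = (-25 + 150)*(-77) - 26547 = 125*(-77) - 26547 = -9625 - 26547 = -36172)
1/(I + (7960/37012 + 15264/33756)) = 1/(-36172 + (7960/37012 + 15264/33756)) = 1/(-36172 + (7960*(1/37012) + 15264*(1/33756))) = 1/(-36172 + (1990/9253 + 1272/2813)) = 1/(-36172 + 17367686/26028689) = 1/(-941492370822/26028689) = -26028689/941492370822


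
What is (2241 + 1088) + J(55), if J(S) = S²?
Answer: 6354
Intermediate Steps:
(2241 + 1088) + J(55) = (2241 + 1088) + 55² = 3329 + 3025 = 6354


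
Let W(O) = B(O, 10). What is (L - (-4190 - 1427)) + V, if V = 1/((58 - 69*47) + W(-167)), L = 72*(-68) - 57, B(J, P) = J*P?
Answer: 3223719/4855 ≈ 664.00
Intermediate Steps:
W(O) = 10*O (W(O) = O*10 = 10*O)
L = -4953 (L = -4896 - 57 = -4953)
V = -1/4855 (V = 1/((58 - 69*47) + 10*(-167)) = 1/((58 - 3243) - 1670) = 1/(-3185 - 1670) = 1/(-4855) = -1/4855 ≈ -0.00020597)
(L - (-4190 - 1427)) + V = (-4953 - (-4190 - 1427)) - 1/4855 = (-4953 - 1*(-5617)) - 1/4855 = (-4953 + 5617) - 1/4855 = 664 - 1/4855 = 3223719/4855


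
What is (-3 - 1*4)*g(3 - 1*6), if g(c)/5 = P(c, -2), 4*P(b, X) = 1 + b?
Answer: 35/2 ≈ 17.500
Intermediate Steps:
P(b, X) = 1/4 + b/4 (P(b, X) = (1 + b)/4 = 1/4 + b/4)
g(c) = 5/4 + 5*c/4 (g(c) = 5*(1/4 + c/4) = 5/4 + 5*c/4)
(-3 - 1*4)*g(3 - 1*6) = (-3 - 1*4)*(5/4 + 5*(3 - 1*6)/4) = (-3 - 4)*(5/4 + 5*(3 - 6)/4) = -7*(5/4 + (5/4)*(-3)) = -7*(5/4 - 15/4) = -7*(-5/2) = 35/2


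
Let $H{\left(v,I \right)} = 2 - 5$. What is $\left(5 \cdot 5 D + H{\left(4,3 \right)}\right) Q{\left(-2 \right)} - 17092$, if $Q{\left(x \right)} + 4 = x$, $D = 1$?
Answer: $-17224$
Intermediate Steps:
$H{\left(v,I \right)} = -3$
$Q{\left(x \right)} = -4 + x$
$\left(5 \cdot 5 D + H{\left(4,3 \right)}\right) Q{\left(-2 \right)} - 17092 = \left(5 \cdot 5 \cdot 1 - 3\right) \left(-4 - 2\right) - 17092 = \left(25 \cdot 1 - 3\right) \left(-6\right) - 17092 = \left(25 - 3\right) \left(-6\right) - 17092 = 22 \left(-6\right) - 17092 = -132 - 17092 = -17224$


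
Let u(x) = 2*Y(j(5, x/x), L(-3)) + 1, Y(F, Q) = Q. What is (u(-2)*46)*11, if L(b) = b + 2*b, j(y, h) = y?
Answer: -8602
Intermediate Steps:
L(b) = 3*b
u(x) = -17 (u(x) = 2*(3*(-3)) + 1 = 2*(-9) + 1 = -18 + 1 = -17)
(u(-2)*46)*11 = -17*46*11 = -782*11 = -8602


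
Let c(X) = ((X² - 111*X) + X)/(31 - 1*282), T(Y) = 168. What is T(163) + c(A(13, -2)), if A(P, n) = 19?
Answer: 43897/251 ≈ 174.89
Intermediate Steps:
c(X) = -X²/251 + 110*X/251 (c(X) = (X² - 110*X)/(31 - 282) = (X² - 110*X)/(-251) = (X² - 110*X)*(-1/251) = -X²/251 + 110*X/251)
T(163) + c(A(13, -2)) = 168 + (1/251)*19*(110 - 1*19) = 168 + (1/251)*19*(110 - 19) = 168 + (1/251)*19*91 = 168 + 1729/251 = 43897/251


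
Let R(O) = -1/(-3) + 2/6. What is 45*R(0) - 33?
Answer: -3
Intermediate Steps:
R(O) = 2/3 (R(O) = -1*(-1/3) + 2*(1/6) = 1/3 + 1/3 = 2/3)
45*R(0) - 33 = 45*(2/3) - 33 = 30 - 33 = -3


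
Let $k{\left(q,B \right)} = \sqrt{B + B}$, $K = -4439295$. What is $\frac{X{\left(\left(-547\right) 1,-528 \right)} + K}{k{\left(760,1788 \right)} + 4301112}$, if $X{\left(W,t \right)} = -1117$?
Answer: $- \frac{795779555756}{770815184707} + \frac{1110103 \sqrt{894}}{2312445554121} \approx -1.0324$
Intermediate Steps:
$k{\left(q,B \right)} = \sqrt{2} \sqrt{B}$ ($k{\left(q,B \right)} = \sqrt{2 B} = \sqrt{2} \sqrt{B}$)
$\frac{X{\left(\left(-547\right) 1,-528 \right)} + K}{k{\left(760,1788 \right)} + 4301112} = \frac{-1117 - 4439295}{\sqrt{2} \sqrt{1788} + 4301112} = - \frac{4440412}{\sqrt{2} \cdot 2 \sqrt{447} + 4301112} = - \frac{4440412}{2 \sqrt{894} + 4301112} = - \frac{4440412}{4301112 + 2 \sqrt{894}}$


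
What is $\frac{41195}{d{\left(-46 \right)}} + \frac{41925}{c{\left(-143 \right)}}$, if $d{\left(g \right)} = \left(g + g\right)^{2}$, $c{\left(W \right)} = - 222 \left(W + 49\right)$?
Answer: $\frac{101209205}{14718896} \approx 6.8761$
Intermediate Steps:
$c{\left(W \right)} = -10878 - 222 W$ ($c{\left(W \right)} = - 222 \left(49 + W\right) = -10878 - 222 W$)
$d{\left(g \right)} = 4 g^{2}$ ($d{\left(g \right)} = \left(2 g\right)^{2} = 4 g^{2}$)
$\frac{41195}{d{\left(-46 \right)}} + \frac{41925}{c{\left(-143 \right)}} = \frac{41195}{4 \left(-46\right)^{2}} + \frac{41925}{-10878 - -31746} = \frac{41195}{4 \cdot 2116} + \frac{41925}{-10878 + 31746} = \frac{41195}{8464} + \frac{41925}{20868} = 41195 \cdot \frac{1}{8464} + 41925 \cdot \frac{1}{20868} = \frac{41195}{8464} + \frac{13975}{6956} = \frac{101209205}{14718896}$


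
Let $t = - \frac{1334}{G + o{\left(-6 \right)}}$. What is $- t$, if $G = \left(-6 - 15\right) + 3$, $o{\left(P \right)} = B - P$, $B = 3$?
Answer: $- \frac{1334}{9} \approx -148.22$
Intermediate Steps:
$o{\left(P \right)} = 3 - P$
$G = -18$ ($G = -21 + 3 = -18$)
$t = \frac{1334}{9}$ ($t = - \frac{1334}{-18 + \left(3 - -6\right)} = - \frac{1334}{-18 + \left(3 + 6\right)} = - \frac{1334}{-18 + 9} = - \frac{1334}{-9} = \left(-1334\right) \left(- \frac{1}{9}\right) = \frac{1334}{9} \approx 148.22$)
$- t = \left(-1\right) \frac{1334}{9} = - \frac{1334}{9}$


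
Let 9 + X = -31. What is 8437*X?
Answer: -337480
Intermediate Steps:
X = -40 (X = -9 - 31 = -40)
8437*X = 8437*(-40) = -337480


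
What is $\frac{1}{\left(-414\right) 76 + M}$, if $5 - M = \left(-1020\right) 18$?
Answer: $- \frac{1}{13099} \approx -7.6342 \cdot 10^{-5}$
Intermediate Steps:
$M = 18365$ ($M = 5 - \left(-1020\right) 18 = 5 - -18360 = 5 + 18360 = 18365$)
$\frac{1}{\left(-414\right) 76 + M} = \frac{1}{\left(-414\right) 76 + 18365} = \frac{1}{-31464 + 18365} = \frac{1}{-13099} = - \frac{1}{13099}$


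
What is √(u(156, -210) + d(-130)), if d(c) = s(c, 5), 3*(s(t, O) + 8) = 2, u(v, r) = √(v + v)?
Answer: √(-66 + 18*√78)/3 ≈ 3.2141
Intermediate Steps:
u(v, r) = √2*√v (u(v, r) = √(2*v) = √2*√v)
s(t, O) = -22/3 (s(t, O) = -8 + (⅓)*2 = -8 + ⅔ = -22/3)
d(c) = -22/3
√(u(156, -210) + d(-130)) = √(√2*√156 - 22/3) = √(√2*(2*√39) - 22/3) = √(2*√78 - 22/3) = √(-22/3 + 2*√78)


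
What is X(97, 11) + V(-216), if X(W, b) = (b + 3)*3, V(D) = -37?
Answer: 5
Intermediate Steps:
X(W, b) = 9 + 3*b (X(W, b) = (3 + b)*3 = 9 + 3*b)
X(97, 11) + V(-216) = (9 + 3*11) - 37 = (9 + 33) - 37 = 42 - 37 = 5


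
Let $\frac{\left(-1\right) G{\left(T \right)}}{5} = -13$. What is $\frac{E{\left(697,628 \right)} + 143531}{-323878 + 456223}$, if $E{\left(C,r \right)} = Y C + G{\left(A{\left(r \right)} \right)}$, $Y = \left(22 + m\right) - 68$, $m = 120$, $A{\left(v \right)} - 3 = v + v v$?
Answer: $\frac{21686}{14705} \approx 1.4747$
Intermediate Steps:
$A{\left(v \right)} = 3 + v + v^{2}$ ($A{\left(v \right)} = 3 + \left(v + v v\right) = 3 + \left(v + v^{2}\right) = 3 + v + v^{2}$)
$G{\left(T \right)} = 65$ ($G{\left(T \right)} = \left(-5\right) \left(-13\right) = 65$)
$Y = 74$ ($Y = \left(22 + 120\right) - 68 = 142 - 68 = 74$)
$E{\left(C,r \right)} = 65 + 74 C$ ($E{\left(C,r \right)} = 74 C + 65 = 65 + 74 C$)
$\frac{E{\left(697,628 \right)} + 143531}{-323878 + 456223} = \frac{\left(65 + 74 \cdot 697\right) + 143531}{-323878 + 456223} = \frac{\left(65 + 51578\right) + 143531}{132345} = \left(51643 + 143531\right) \frac{1}{132345} = 195174 \cdot \frac{1}{132345} = \frac{21686}{14705}$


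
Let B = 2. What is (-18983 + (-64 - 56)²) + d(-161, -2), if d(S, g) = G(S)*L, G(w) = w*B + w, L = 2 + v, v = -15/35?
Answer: -5342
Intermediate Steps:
v = -3/7 (v = -15*1/35 = -3/7 ≈ -0.42857)
L = 11/7 (L = 2 - 3/7 = 11/7 ≈ 1.5714)
G(w) = 3*w (G(w) = w*2 + w = 2*w + w = 3*w)
d(S, g) = 33*S/7 (d(S, g) = (3*S)*(11/7) = 33*S/7)
(-18983 + (-64 - 56)²) + d(-161, -2) = (-18983 + (-64 - 56)²) + (33/7)*(-161) = (-18983 + (-120)²) - 759 = (-18983 + 14400) - 759 = -4583 - 759 = -5342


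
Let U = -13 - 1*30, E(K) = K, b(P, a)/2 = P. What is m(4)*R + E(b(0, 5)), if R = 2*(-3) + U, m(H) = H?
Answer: -196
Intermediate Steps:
b(P, a) = 2*P
U = -43 (U = -13 - 30 = -43)
R = -49 (R = 2*(-3) - 43 = -6 - 43 = -49)
m(4)*R + E(b(0, 5)) = 4*(-49) + 2*0 = -196 + 0 = -196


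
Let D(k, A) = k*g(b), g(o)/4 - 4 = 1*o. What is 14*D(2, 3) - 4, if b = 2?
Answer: 668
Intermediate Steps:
g(o) = 16 + 4*o (g(o) = 16 + 4*(1*o) = 16 + 4*o)
D(k, A) = 24*k (D(k, A) = k*(16 + 4*2) = k*(16 + 8) = k*24 = 24*k)
14*D(2, 3) - 4 = 14*(24*2) - 4 = 14*48 - 4 = 672 - 4 = 668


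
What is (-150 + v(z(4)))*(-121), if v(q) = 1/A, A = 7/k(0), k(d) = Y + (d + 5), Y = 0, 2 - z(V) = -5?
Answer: 126445/7 ≈ 18064.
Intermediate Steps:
z(V) = 7 (z(V) = 2 - 1*(-5) = 2 + 5 = 7)
k(d) = 5 + d (k(d) = 0 + (d + 5) = 0 + (5 + d) = 5 + d)
A = 7/5 (A = 7/(5 + 0) = 7/5 ≈ 1.4000)
v(q) = 5/7 (v(q) = 1/(7/5) = 5/7)
(-150 + v(z(4)))*(-121) = (-150 + 5/7)*(-121) = -1045/7*(-121) = 126445/7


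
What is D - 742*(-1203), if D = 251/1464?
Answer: 1306804715/1464 ≈ 8.9263e+5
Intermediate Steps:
D = 251/1464 (D = 251*(1/1464) = 251/1464 ≈ 0.17145)
D - 742*(-1203) = 251/1464 - 742*(-1203) = 251/1464 + 892626 = 1306804715/1464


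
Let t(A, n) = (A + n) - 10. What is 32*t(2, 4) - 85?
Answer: -213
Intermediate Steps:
t(A, n) = -10 + A + n
32*t(2, 4) - 85 = 32*(-10 + 2 + 4) - 85 = 32*(-4) - 85 = -128 - 85 = -213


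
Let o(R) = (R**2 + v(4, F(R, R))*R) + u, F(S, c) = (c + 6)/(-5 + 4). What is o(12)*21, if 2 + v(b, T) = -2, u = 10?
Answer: 2226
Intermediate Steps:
F(S, c) = -6 - c (F(S, c) = (6 + c)/(-1) = (6 + c)*(-1) = -6 - c)
v(b, T) = -4 (v(b, T) = -2 - 2 = -4)
o(R) = 10 + R**2 - 4*R (o(R) = (R**2 - 4*R) + 10 = 10 + R**2 - 4*R)
o(12)*21 = (10 + 12**2 - 4*12)*21 = (10 + 144 - 48)*21 = 106*21 = 2226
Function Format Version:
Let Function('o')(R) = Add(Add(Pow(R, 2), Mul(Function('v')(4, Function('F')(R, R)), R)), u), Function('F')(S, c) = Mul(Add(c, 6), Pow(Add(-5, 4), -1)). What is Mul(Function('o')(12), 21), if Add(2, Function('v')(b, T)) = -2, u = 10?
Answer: 2226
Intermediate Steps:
Function('F')(S, c) = Add(-6, Mul(-1, c)) (Function('F')(S, c) = Mul(Add(6, c), Pow(-1, -1)) = Mul(Add(6, c), -1) = Add(-6, Mul(-1, c)))
Function('v')(b, T) = -4 (Function('v')(b, T) = Add(-2, -2) = -4)
Function('o')(R) = Add(10, Pow(R, 2), Mul(-4, R)) (Function('o')(R) = Add(Add(Pow(R, 2), Mul(-4, R)), 10) = Add(10, Pow(R, 2), Mul(-4, R)))
Mul(Function('o')(12), 21) = Mul(Add(10, Pow(12, 2), Mul(-4, 12)), 21) = Mul(Add(10, 144, -48), 21) = Mul(106, 21) = 2226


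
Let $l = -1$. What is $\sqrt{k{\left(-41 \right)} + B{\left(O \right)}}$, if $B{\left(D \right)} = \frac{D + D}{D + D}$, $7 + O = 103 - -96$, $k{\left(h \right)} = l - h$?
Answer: $\sqrt{41} \approx 6.4031$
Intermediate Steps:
$k{\left(h \right)} = -1 - h$
$O = 192$ ($O = -7 + \left(103 - -96\right) = -7 + \left(103 + 96\right) = -7 + 199 = 192$)
$B{\left(D \right)} = 1$ ($B{\left(D \right)} = \frac{2 D}{2 D} = 2 D \frac{1}{2 D} = 1$)
$\sqrt{k{\left(-41 \right)} + B{\left(O \right)}} = \sqrt{\left(-1 - -41\right) + 1} = \sqrt{\left(-1 + 41\right) + 1} = \sqrt{40 + 1} = \sqrt{41}$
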